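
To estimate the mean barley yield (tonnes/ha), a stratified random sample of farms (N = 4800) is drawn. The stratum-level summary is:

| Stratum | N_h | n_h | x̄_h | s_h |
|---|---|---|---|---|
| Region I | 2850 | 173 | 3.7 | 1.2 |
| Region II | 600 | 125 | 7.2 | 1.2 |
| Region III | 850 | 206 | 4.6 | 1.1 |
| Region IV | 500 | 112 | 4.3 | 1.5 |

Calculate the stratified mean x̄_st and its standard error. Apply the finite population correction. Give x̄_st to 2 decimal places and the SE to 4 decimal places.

x̄_st ≈ 4.36, SE ≈ 0.0566

x̄_st = Σ W_h x̄_h = (2850·3.7 + 600·7.2 + 850·4.6 + 500·4.3)/4800 = 4.35938
V̂(x̄_st) = Σ W_h² (1 − n_h/N_h) s_h²/n_h, with W_h = N_h/N and N = 4800:
  stratum Region I: (2850/4800)²·(1 − 173/2850)·1.2²/173 = 0.0027563
  stratum Region II: (600/4800)²·(1 − 125/600)·1.2²/125 = 0.0001425
  stratum Region III: (850/4800)²·(1 − 206/850)·1.1²/206 = 0.000139553
  stratum Region IV: (500/4800)²·(1 − 112/500)·1.5²/112 = 0.000169155
V̂(x̄_st) = 0.00320751
SE(x̄_st) = √0.00320751 = 0.0566349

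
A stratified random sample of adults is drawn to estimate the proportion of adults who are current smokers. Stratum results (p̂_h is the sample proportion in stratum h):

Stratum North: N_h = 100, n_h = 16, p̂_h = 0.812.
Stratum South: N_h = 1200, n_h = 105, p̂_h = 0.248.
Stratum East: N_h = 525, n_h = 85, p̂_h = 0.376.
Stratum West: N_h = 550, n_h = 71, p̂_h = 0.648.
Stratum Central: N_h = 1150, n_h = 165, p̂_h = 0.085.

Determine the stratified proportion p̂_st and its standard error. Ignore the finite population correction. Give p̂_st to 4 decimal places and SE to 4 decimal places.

p̂_st ≈ 0.2923, SE ≈ 0.0202

N = 3525; stratum weights W_h = N_h/N.
p̂_st = Σ W_h p̂_h = (100·0.812 + 1200·0.248 + 525·0.376 + 550·0.648 + 1150·0.085)/3525 = 0.29230
V̂(p̂_st) = Σ W_h² p̂_h(1−p̂_h)/(n_h−1):
  stratum North: (100/3525)²·0.812·0.188/15 = 8.19039e-06
  stratum South: (1200/3525)²·0.248·0.752/104 = 0.000207817
  stratum East: (525/3525)²·0.376·0.624/84 = 6.19574e-05
  stratum West: (550/3525)²·0.648·0.352/70 = 7.9328e-05
  stratum Central: (1150/3525)²·0.085·0.915/164 = 5.04747e-05
V̂(p̂_st) = 0.000407767; SE = √V̂ = 0.0201932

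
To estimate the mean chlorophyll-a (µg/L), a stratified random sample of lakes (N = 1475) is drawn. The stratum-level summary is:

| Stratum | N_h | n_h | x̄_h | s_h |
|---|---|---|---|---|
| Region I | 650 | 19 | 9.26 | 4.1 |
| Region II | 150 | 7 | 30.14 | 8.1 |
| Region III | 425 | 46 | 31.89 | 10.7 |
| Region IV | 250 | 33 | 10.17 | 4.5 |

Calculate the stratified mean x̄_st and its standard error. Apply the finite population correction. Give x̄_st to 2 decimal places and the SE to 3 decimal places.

x̄_st = Σ W_h x̄_h = (650·9.26 + 150·30.14 + 425·31.89 + 250·10.17)/1475 = 18.05814
V̂(x̄_st) = Σ W_h² (1 − n_h/N_h) s_h²/n_h, with W_h = N_h/N and N = 1475:
  stratum Region I: (650/1475)²·(1 − 19/650)·4.1²/19 = 0.166791
  stratum Region II: (150/1475)²·(1 − 7/150)·8.1²/7 = 0.0924092
  stratum Region III: (425/1475)²·(1 − 46/425)·10.7²/46 = 0.18427
  stratum Region IV: (250/1475)²·(1 − 33/250)·4.5²/33 = 0.0153012
V̂(x̄_st) = 0.458771
SE(x̄_st) = √0.458771 = 0.677326

x̄_st ≈ 18.06, SE ≈ 0.677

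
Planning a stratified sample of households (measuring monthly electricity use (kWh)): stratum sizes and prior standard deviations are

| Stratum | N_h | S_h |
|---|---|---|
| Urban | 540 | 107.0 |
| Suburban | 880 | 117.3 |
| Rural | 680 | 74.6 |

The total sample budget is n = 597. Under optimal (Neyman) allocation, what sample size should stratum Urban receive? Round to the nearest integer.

163

Neyman allocation: n_h = n · N_h S_h / Σ N_i S_i, with n = 597.
  stratum Urban: N_h·S_h = 540·107.0 = 57780.00
  stratum Suburban: N_h·S_h = 880·117.3 = 103224.00
  stratum Rural: N_h·S_h = 680·74.6 = 50728.00
Σ N_h S_h = 211732.00
n for stratum Urban = 597·57780.00/211732.00 = 162.917 → 163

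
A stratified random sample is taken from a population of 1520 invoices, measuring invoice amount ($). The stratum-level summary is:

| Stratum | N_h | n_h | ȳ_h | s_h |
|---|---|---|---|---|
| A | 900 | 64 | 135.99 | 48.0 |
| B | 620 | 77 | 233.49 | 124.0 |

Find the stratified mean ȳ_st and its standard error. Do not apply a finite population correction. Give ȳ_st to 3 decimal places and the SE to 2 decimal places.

ȳ_st = Σ W_h ȳ_h = (900·135.99 + 620·233.49)/1520 = 175.75974
V̂(ȳ_st) = Σ W_h² s_h²/n_h, with W_h = N_h/N and N = 1520:
  stratum A: (900/1520)²·48.0²/64 = 12.6212
  stratum B: (620/1520)²·124.0²/77 = 33.2238
V̂(ȳ_st) = 45.845
SE(ȳ_st) = √45.845 = 6.77089

ȳ_st ≈ 175.760, SE ≈ 6.77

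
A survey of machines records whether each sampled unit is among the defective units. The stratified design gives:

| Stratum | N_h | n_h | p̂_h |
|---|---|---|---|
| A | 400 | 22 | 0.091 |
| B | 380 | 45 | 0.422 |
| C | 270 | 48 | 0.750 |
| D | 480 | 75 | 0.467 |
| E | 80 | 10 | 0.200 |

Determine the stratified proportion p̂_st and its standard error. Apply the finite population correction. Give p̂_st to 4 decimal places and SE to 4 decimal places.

p̂_st ≈ 0.3972, SE ≈ 0.0297

N = 1610; stratum weights W_h = N_h/N.
p̂_st = Σ W_h p̂_h = (400·0.091 + 380·0.422 + 270·0.750 + 480·0.467 + 80·0.200)/1610 = 0.39716
V̂(p̂_st) = Σ W_h² (1 − n_h/N_h) p̂_h(1−p̂_h)/(n_h−1):
  stratum A: (400/1610)²·(1 − 22/400)·0.091·0.909/21 = 0.000229766
  stratum B: (380/1610)²·(1 − 45/380)·0.422·0.578/44 = 0.000272248
  stratum C: (270/1610)²·(1 − 48/270)·0.750·0.250/47 = 9.22504e-05
  stratum D: (480/1610)²·(1 − 75/480)·0.467·0.533/74 = 0.000252265
  stratum E: (80/1610)²·(1 − 10/80)·0.200·0.800/9 = 3.84073e-05
V̂(p̂_st) = 0.000884937; SE = √V̂ = 0.0297479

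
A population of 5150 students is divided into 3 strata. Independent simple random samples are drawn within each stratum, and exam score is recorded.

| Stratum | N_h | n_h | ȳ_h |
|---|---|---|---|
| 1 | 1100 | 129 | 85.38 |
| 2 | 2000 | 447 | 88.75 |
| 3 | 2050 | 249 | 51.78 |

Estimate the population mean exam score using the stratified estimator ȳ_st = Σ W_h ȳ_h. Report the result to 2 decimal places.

ȳ_st ≈ 73.31

N = Σ N_h = 5150. Stratum weights W_h = N_h/N.
ȳ_st = (1100·85.38 + 2000·88.75 + 2050·51.78) / 5150 = 73.3140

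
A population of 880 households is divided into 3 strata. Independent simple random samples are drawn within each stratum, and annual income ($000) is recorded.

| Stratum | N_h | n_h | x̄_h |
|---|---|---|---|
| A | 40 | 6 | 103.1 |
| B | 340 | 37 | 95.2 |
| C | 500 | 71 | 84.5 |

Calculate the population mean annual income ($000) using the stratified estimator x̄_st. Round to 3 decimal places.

x̄_st ≈ 89.480

N = Σ N_h = 880. Stratum weights W_h = N_h/N.
x̄_st = (40·103.1 + 340·95.2 + 500·84.5) / 880 = 89.47955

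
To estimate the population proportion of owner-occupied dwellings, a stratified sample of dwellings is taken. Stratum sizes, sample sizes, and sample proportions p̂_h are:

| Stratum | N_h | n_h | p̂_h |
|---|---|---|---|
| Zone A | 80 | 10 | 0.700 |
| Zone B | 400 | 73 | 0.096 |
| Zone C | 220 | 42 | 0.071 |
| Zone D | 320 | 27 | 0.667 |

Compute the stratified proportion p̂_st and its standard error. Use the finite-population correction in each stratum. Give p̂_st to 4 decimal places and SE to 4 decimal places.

N = 1020; stratum weights W_h = N_h/N.
p̂_st = Σ W_h p̂_h = (80·0.700 + 400·0.096 + 220·0.071 + 320·0.667)/1020 = 0.31712
V̂(p̂_st) = Σ W_h² (1 − n_h/N_h) p̂_h(1−p̂_h)/(n_h−1):
  stratum Zone A: (80/1020)²·(1 − 10/80)·0.700·0.300/9 = 0.000125593
  stratum Zone B: (400/1020)²·(1 − 73/400)·0.096·0.904/72 = 0.000151536
  stratum Zone C: (220/1020)²·(1 − 42/220)·0.071·0.929/41 = 6.05526e-05
  stratum Zone D: (320/1020)²·(1 − 27/320)·0.667·0.333/26 = 0.000769864
V̂(p̂_st) = 0.00110754; SE = √V̂ = 0.0332798

p̂_st ≈ 0.3171, SE ≈ 0.0333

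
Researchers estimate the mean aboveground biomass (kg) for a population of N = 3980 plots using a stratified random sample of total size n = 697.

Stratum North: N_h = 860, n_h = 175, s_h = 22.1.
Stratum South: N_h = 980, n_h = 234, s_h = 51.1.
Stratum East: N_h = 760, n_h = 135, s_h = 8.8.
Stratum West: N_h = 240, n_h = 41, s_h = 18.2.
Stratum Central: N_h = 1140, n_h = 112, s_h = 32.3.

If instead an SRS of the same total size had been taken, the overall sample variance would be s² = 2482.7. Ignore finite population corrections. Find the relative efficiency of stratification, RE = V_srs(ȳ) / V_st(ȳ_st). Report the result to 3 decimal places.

V̂(ȳ_st) = Σ W_h² s_h²/n_h, with W_h = N_h/N and N = 3980:
  stratum North: (860/3980)²·22.1²/175 = 0.13031
  stratum South: (980/3980)²·51.1²/234 = 0.676569
  stratum East: (760/3980)²·8.8²/135 = 0.0209167
  stratum West: (240/3980)²·18.2²/41 = 0.0293775
  stratum Central: (1140/3980)²·32.3²/112 = 0.764241
V_st = 1.62141
V_srs = s²/n = 2482.7/697 = 3.56198
Relative efficiency = V_srs / V_st = 3.56198/1.62141 = 2.1968

RE ≈ 2.197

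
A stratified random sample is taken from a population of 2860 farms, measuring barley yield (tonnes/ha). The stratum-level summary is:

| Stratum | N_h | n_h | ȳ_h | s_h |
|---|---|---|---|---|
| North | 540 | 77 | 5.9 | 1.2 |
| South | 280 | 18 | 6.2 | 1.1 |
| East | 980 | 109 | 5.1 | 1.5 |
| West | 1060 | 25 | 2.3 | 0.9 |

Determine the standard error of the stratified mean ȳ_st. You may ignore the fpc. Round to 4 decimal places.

V̂(ȳ_st) = Σ W_h² s_h²/n_h, with W_h = N_h/N and N = 2860:
  stratum North: (540/2860)²·1.2²/77 = 0.000666695
  stratum South: (280/2860)²·1.1²/18 = 0.000644313
  stratum East: (980/2860)²·1.5²/109 = 0.00242368
  stratum West: (1060/2860)²·0.9²/25 = 0.00445066
V̂(ȳ_st) = 0.00818536
SE(ȳ_st) = √0.00818536 = 0.090473

SE(ȳ_st) ≈ 0.0905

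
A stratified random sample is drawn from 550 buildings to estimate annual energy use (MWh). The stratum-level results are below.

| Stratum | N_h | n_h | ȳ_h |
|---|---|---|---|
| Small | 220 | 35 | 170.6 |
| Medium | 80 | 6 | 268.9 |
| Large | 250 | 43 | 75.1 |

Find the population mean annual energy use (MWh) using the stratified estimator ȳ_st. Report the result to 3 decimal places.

N = Σ N_h = 550. Stratum weights W_h = N_h/N.
ȳ_st = (220·170.6 + 80·268.9 + 250·75.1) / 550 = 141.48909

ȳ_st ≈ 141.489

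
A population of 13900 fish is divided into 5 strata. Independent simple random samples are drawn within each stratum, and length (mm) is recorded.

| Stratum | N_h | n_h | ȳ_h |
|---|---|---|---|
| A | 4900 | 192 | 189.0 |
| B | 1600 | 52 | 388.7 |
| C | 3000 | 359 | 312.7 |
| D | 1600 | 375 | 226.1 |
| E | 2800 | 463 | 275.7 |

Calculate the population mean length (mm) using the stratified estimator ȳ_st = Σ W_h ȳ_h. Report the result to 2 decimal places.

N = Σ N_h = 13900. Stratum weights W_h = N_h/N.
ȳ_st = (4900·189.0 + 1600·388.7 + 3000·312.7 + 1600·226.1 + 2800·275.7) / 13900 = 260.4201

ȳ_st ≈ 260.42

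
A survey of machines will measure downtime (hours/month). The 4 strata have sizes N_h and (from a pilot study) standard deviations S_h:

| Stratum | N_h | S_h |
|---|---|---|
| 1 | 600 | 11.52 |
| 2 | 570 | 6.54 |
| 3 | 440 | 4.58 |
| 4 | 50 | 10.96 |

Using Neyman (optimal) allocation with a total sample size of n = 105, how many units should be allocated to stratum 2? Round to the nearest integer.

30

Neyman allocation: n_h = n · N_h S_h / Σ N_i S_i, with n = 105.
  stratum 1: N_h·S_h = 600·11.52 = 6912.00
  stratum 2: N_h·S_h = 570·6.54 = 3727.80
  stratum 3: N_h·S_h = 440·4.58 = 2015.20
  stratum 4: N_h·S_h = 50·10.96 = 548.00
Σ N_h S_h = 13203.00
n for stratum 2 = 105·3727.80/13203.00 = 29.646 → 30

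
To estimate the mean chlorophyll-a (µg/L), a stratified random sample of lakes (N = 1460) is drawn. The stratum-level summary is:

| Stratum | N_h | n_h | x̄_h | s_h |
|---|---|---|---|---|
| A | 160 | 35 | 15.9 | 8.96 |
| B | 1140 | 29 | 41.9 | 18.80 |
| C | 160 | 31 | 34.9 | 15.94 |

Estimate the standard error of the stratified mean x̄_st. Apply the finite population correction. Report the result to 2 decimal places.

V̂(x̄_st) = Σ W_h² (1 − n_h/N_h) s_h²/n_h, with W_h = N_h/N and N = 1460:
  stratum A: (160/1460)²·(1 − 35/160)·8.96²/35 = 0.0215215
  stratum B: (1140/1460)²·(1 − 29/1140)·18.80²/29 = 7.24154
  stratum C: (160/1460)²·(1 − 31/160)·15.94²/31 = 0.0793632
V̂(x̄_st) = 7.34242
SE(x̄_st) = √7.34242 = 2.70969

SE(x̄_st) ≈ 2.71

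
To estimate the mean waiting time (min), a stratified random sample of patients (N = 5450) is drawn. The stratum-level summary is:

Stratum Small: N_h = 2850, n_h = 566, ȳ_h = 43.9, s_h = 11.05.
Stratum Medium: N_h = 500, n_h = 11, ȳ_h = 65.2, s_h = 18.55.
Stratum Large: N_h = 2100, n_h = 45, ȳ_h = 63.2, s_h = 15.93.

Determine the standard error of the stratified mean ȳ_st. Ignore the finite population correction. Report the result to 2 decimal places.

V̂(ȳ_st) = Σ W_h² s_h²/n_h, with W_h = N_h/N and N = 5450:
  stratum Small: (2850/5450)²·11.05²/566 = 0.0589936
  stratum Medium: (500/5450)²·18.55²/11 = 0.263295
  stratum Large: (2100/5450)²·15.93²/45 = 0.837268
V̂(ȳ_st) = 1.15956
SE(ȳ_st) = √1.15956 = 1.07683

SE(ȳ_st) ≈ 1.08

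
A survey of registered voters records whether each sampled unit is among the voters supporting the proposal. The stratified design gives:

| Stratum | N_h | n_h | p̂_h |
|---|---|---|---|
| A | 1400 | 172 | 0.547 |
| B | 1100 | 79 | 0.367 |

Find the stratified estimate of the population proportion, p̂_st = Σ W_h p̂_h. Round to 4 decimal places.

N = 2500; stratum weights W_h = N_h/N.
p̂_st = Σ W_h p̂_h = (1400·0.547 + 1100·0.367)/2500 = 0.46780

p̂_st ≈ 0.4678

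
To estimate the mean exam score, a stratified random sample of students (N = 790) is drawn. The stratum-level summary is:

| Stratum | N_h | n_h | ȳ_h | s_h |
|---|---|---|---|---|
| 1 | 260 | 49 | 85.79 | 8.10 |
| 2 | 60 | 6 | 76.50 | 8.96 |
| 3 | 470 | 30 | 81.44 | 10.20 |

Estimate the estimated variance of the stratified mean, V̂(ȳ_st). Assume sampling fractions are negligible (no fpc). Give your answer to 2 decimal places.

V̂(ȳ_st) ≈ 1.45

V̂(ȳ_st) = Σ W_h² s_h²/n_h, with W_h = N_h/N and N = 790:
  stratum 1: (260/790)²·8.10²/49 = 0.145033
  stratum 2: (60/790)²·8.96²/6 = 0.0771815
  stratum 3: (470/790)²·10.20²/30 = 1.2275
V̂(ȳ_st) = 1.44971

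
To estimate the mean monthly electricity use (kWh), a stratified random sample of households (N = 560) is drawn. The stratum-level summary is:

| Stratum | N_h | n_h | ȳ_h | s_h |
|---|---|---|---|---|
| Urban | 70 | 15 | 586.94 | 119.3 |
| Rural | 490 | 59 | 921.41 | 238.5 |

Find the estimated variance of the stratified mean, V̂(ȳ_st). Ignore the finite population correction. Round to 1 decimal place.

V̂(ȳ_st) ≈ 753.0

V̂(ȳ_st) = Σ W_h² s_h²/n_h, with W_h = N_h/N and N = 560:
  stratum Urban: (70/560)²·119.3²/15 = 14.8255
  stratum Rural: (490/560)²·238.5²/59 = 738.144
V̂(ȳ_st) = 752.969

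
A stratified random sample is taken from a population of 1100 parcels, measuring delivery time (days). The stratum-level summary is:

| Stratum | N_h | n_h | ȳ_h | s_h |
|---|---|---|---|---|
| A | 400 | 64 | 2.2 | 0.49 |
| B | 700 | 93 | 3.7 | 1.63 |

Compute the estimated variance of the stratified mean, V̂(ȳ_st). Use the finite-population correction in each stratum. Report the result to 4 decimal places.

V̂(ȳ_st) ≈ 0.0104

V̂(ȳ_st) = Σ W_h² (1 − n_h/N_h) s_h²/n_h, with W_h = N_h/N and N = 1100:
  stratum A: (400/1100)²·(1 − 64/400)·0.49²/64 = 0.000416702
  stratum B: (700/1100)²·(1 − 93/700)·1.63²/93 = 0.0100321
V̂(ȳ_st) = 0.0104488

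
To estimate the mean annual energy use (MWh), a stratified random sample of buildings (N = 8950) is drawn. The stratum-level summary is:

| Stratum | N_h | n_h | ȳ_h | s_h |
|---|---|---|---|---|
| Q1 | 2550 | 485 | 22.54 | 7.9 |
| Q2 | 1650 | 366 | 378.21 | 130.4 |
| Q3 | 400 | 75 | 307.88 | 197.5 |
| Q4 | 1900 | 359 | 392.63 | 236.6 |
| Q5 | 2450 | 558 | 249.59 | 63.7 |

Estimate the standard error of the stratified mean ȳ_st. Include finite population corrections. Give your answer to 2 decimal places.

V̂(ȳ_st) = Σ W_h² (1 − n_h/N_h) s_h²/n_h, with W_h = N_h/N and N = 8950:
  stratum Q1: (2550/8950)²·(1 − 485/2550)·7.9²/485 = 0.00845915
  stratum Q2: (1650/8950)²·(1 − 366/1650)·130.4²/366 = 1.22879
  stratum Q3: (400/8950)²·(1 − 75/400)·197.5²/75 = 0.844054
  stratum Q4: (1900/8950)²·(1 − 359/1900)·236.6²/359 = 5.69961
  stratum Q5: (2450/8950)²·(1 − 558/2450)·63.7²/558 = 0.42081
V̂(ȳ_st) = 8.20172
SE(ȳ_st) = √8.20172 = 2.86386

SE(ȳ_st) ≈ 2.86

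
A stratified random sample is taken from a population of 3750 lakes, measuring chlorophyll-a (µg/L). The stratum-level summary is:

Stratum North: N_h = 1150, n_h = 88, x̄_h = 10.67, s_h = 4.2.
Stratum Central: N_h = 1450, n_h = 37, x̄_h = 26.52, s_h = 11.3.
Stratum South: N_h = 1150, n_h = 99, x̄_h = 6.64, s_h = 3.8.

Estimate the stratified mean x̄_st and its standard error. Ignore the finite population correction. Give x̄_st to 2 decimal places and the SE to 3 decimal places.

x̄_st = Σ W_h x̄_h = (1150·10.67 + 1450·26.52 + 1150·6.64)/3750 = 15.56280
V̂(x̄_st) = Σ W_h² s_h²/n_h, with W_h = N_h/N and N = 3750:
  stratum North: (1150/3750)²·4.2²/88 = 0.0188516
  stratum Central: (1450/3750)²·11.3²/37 = 0.515975
  stratum South: (1150/3750)²·3.8²/99 = 0.0137172
V̂(x̄_st) = 0.548544
SE(x̄_st) = √0.548544 = 0.740637

x̄_st ≈ 15.56, SE ≈ 0.741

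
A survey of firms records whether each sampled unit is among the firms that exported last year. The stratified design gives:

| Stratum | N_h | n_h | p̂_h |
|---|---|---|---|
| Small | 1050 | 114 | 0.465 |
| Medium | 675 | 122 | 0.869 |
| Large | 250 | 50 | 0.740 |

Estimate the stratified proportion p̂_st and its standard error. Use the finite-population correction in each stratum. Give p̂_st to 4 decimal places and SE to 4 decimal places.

p̂_st ≈ 0.6379, SE ≈ 0.0264

N = 1975; stratum weights W_h = N_h/N.
p̂_st = Σ W_h p̂_h = (1050·0.465 + 675·0.869 + 250·0.740)/1975 = 0.63789
V̂(p̂_st) = Σ W_h² (1 − n_h/N_h) p̂_h(1−p̂_h)/(n_h−1):
  stratum Small: (1050/1975)²·(1 − 114/1050)·0.465·0.535/113 = 0.000554701
  stratum Medium: (675/1975)²·(1 − 122/675)·0.869·0.131/121 = 9.00327e-05
  stratum Large: (250/1975)²·(1 − 50/250)·0.740·0.260/49 = 5.03321e-05
V̂(p̂_st) = 0.000695066; SE = √V̂ = 0.0263641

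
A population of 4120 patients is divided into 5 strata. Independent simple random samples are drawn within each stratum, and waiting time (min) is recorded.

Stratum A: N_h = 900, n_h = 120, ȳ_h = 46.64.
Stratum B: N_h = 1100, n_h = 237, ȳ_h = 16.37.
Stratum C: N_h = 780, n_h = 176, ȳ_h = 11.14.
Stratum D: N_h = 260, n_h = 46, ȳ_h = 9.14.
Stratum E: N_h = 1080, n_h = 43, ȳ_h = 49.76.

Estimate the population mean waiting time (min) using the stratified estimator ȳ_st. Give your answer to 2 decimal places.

ȳ_st ≈ 30.29

N = Σ N_h = 4120. Stratum weights W_h = N_h/N.
ȳ_st = (900·46.64 + 1100·16.37 + 780·11.14 + 260·9.14 + 1080·49.76) / 4120 = 30.2887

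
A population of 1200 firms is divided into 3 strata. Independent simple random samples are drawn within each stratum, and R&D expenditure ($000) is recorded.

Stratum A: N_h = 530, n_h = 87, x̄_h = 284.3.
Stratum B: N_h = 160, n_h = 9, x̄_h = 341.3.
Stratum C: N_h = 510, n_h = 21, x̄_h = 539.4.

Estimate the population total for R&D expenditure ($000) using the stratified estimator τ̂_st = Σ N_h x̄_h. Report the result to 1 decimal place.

τ̂_st ≈ 480381.0

τ̂_st = Σ N_h x̄_h = 530·284.3 + 160·341.3 + 510·539.4 = 480381.0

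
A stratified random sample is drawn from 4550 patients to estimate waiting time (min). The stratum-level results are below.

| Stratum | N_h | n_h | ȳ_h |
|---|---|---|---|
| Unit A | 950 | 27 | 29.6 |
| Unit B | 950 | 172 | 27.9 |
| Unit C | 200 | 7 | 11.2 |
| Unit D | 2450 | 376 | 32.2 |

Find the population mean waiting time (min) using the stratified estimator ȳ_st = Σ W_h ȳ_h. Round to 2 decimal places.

ȳ_st ≈ 29.84

N = Σ N_h = 4550. Stratum weights W_h = N_h/N.
ȳ_st = (950·29.6 + 950·27.9 + 200·11.2 + 2450·32.2) / 4550 = 29.8363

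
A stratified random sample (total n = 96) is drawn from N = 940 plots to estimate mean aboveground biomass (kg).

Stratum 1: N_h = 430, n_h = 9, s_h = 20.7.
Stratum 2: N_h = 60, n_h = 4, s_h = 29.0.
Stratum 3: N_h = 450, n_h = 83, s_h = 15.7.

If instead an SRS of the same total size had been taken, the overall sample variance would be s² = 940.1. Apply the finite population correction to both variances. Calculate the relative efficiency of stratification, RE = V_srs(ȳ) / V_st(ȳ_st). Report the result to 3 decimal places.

RE ≈ 0.791

V̂(ȳ_st) = Σ W_h² (1 − n_h/N_h) s_h²/n_h, with W_h = N_h/N and N = 940:
  stratum 1: (430/940)²·(1 − 9/430)·20.7²/9 = 9.75423
  stratum 2: (60/940)²·(1 − 4/60)·29.0²/4 = 0.799502
  stratum 3: (450/940)²·(1 − 83/450)·15.7²/83 = 0.555065
V_st = 11.1088
V_srs = (1 − 96/940)·940.1/96 = 8.7926
Relative efficiency = V_srs / V_st = 8.7926/11.1088 = 0.7915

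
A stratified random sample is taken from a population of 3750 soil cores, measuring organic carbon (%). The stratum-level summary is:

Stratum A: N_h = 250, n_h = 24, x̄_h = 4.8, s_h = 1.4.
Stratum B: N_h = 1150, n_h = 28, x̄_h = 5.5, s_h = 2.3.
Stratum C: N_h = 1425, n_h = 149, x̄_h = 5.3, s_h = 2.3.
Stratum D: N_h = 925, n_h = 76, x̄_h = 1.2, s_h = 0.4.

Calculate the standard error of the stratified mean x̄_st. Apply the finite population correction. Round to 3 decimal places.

V̂(x̄_st) = Σ W_h² (1 − n_h/N_h) s_h²/n_h, with W_h = N_h/N and N = 3750:
  stratum A: (250/3750)²·(1 − 24/250)·1.4²/24 = 0.000328119
  stratum B: (1150/3750)²·(1 − 28/1150)·2.3²/28 = 0.0173351
  stratum C: (1425/3750)²·(1 − 149/1425)·2.3²/149 = 0.00459063
  stratum D: (925/3750)²·(1 − 76/925)·0.4²/76 = 0.000117569
V̂(x̄_st) = 0.0223714
SE(x̄_st) = √0.0223714 = 0.149571

SE(x̄_st) ≈ 0.150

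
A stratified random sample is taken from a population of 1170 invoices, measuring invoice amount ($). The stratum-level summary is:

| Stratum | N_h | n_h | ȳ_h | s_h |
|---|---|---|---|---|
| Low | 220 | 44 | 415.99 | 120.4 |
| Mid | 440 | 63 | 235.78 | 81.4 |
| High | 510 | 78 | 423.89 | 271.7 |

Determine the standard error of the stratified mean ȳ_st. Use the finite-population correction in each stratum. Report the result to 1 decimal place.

SE(ȳ_st) ≈ 13.2

V̂(ȳ_st) = Σ W_h² (1 − n_h/N_h) s_h²/n_h, with W_h = N_h/N and N = 1170:
  stratum Low: (220/1170)²·(1 − 44/220)·120.4²/44 = 9.31888
  stratum Mid: (440/1170)²·(1 − 63/440)·81.4²/63 = 12.7447
  stratum High: (510/1170)²·(1 − 78/510)·271.7²/78 = 152.323
V̂(ȳ_st) = 174.387
SE(ȳ_st) = √174.387 = 13.2056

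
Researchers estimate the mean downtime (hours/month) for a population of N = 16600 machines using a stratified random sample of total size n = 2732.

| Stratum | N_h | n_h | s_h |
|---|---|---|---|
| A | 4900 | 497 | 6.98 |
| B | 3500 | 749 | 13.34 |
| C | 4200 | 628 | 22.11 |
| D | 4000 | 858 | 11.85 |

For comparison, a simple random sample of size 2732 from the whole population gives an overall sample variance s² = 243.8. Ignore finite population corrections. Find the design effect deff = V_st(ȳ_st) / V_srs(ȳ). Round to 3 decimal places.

deff ≈ 0.879

V̂(ȳ_st) = Σ W_h² s_h²/n_h, with W_h = N_h/N and N = 16600:
  stratum A: (4900/16600)²·6.98²/497 = 0.00854143
  stratum B: (3500/16600)²·13.34²/749 = 0.0105621
  stratum C: (4200/16600)²·22.11²/628 = 0.0498311
  stratum D: (4000/16600)²·11.85²/858 = 0.00950284
V_st = 0.0784374
V_srs = s²/n = 243.8/2732 = 0.0892387
deff = V_st / V_srs = 0.0784374/0.0892387 = 0.8790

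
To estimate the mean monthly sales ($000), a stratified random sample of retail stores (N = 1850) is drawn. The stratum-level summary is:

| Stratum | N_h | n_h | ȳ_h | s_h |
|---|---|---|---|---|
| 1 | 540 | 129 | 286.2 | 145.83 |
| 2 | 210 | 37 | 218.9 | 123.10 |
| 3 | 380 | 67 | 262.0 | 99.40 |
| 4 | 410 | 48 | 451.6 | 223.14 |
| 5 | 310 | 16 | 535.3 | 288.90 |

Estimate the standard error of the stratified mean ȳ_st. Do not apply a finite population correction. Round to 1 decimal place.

V̂(ȳ_st) = Σ W_h² s_h²/n_h, with W_h = N_h/N and N = 1850:
  stratum 1: (540/1850)²·145.83²/129 = 14.0459
  stratum 2: (210/1850)²·123.10²/37 = 5.27727
  stratum 3: (380/1850)²·99.40²/67 = 6.22188
  stratum 4: (410/1850)²·223.14²/48 = 50.9493
  stratum 5: (310/1850)²·288.90²/16 = 146.472
V̂(ȳ_st) = 222.966
SE(ȳ_st) = √222.966 = 14.9321

SE(ȳ_st) ≈ 14.9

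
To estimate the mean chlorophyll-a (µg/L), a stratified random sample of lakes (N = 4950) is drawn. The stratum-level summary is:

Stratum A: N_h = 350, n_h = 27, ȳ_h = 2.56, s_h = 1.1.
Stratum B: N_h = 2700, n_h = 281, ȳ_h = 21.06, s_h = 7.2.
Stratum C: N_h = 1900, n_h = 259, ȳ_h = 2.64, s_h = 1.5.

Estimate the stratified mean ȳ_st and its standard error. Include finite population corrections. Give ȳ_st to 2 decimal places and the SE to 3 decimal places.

ȳ_st ≈ 12.68, SE ≈ 0.225

ȳ_st = Σ W_h ȳ_h = (350·2.56 + 2700·21.06 + 1900·2.64)/4950 = 12.68162
V̂(ȳ_st) = Σ W_h² (1 − n_h/N_h) s_h²/n_h, with W_h = N_h/N and N = 4950:
  stratum A: (350/4950)²·(1 − 27/350)·1.1²/27 = 0.000206767
  stratum B: (2700/4950)²·(1 − 281/2700)·7.2²/281 = 0.0491754
  stratum C: (1900/4950)²·(1 − 259/1900)·1.5²/259 = 0.00110544
V̂(ȳ_st) = 0.0504876
SE(ȳ_st) = √0.0504876 = 0.224694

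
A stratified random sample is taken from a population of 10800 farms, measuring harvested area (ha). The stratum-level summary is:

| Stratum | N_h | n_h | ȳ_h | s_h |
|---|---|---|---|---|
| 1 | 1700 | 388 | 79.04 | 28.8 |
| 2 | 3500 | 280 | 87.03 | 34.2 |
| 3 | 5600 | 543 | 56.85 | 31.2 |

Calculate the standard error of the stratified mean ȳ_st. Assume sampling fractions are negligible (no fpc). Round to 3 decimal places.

V̂(ȳ_st) = Σ W_h² s_h²/n_h, with W_h = N_h/N and N = 10800:
  stratum 1: (1700/10800)²·28.8²/388 = 0.0529668
  stratum 2: (3500/10800)²·34.2²/280 = 0.438715
  stratum 3: (5600/10800)²·31.2²/543 = 0.48199
V̂(ȳ_st) = 0.973672
SE(ȳ_st) = √0.973672 = 0.986748

SE(ȳ_st) ≈ 0.987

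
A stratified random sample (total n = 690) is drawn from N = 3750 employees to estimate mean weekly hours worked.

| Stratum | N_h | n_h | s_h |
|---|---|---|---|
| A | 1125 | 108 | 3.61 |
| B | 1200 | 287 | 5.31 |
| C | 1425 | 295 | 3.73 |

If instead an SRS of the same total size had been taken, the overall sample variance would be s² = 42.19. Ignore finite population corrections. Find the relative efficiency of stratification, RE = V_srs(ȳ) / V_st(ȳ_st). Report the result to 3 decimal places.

RE ≈ 2.205

V̂(ȳ_st) = Σ W_h² s_h²/n_h, with W_h = N_h/N and N = 3750:
  stratum A: (1125/3750)²·3.61²/108 = 0.0108601
  stratum B: (1200/3750)²·5.31²/287 = 0.0100602
  stratum C: (1425/3750)²·3.73²/295 = 0.00681025
V_st = 0.0277305
V_srs = s²/n = 42.19/690 = 0.0611449
Relative efficiency = V_srs / V_st = 0.0611449/0.0277305 = 2.2050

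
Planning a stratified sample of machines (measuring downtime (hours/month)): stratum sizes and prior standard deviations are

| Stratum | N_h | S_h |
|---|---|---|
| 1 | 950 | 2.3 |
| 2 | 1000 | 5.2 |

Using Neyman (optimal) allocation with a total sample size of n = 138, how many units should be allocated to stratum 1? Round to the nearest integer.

41

Neyman allocation: n_h = n · N_h S_h / Σ N_i S_i, with n = 138.
  stratum 1: N_h·S_h = 950·2.3 = 2185.00
  stratum 2: N_h·S_h = 1000·5.2 = 5200.00
Σ N_h S_h = 7385.00
n for stratum 1 = 138·2185.00/7385.00 = 40.830 → 41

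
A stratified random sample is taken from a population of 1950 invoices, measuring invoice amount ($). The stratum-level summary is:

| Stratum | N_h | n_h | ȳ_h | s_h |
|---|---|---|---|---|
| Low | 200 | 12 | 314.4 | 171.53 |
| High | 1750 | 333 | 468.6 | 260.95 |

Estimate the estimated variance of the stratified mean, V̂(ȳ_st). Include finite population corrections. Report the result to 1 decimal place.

V̂(ȳ_st) ≈ 157.6

V̂(ȳ_st) = Σ W_h² (1 − n_h/N_h) s_h²/n_h, with W_h = N_h/N and N = 1950:
  stratum Low: (200/1950)²·(1 − 12/200)·171.53²/12 = 24.2447
  stratum High: (1750/1950)²·(1 − 333/1750)·260.95²/333 = 133.355
V̂(ȳ_st) = 157.6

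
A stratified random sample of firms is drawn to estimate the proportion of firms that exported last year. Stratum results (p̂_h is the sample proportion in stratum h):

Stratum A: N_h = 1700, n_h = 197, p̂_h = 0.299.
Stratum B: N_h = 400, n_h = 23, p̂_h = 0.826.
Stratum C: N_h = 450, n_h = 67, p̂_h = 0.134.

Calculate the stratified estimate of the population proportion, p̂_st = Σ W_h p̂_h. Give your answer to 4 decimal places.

N = 2550; stratum weights W_h = N_h/N.
p̂_st = Σ W_h p̂_h = (1700·0.299 + 400·0.826 + 450·0.134)/2550 = 0.35255

p̂_st ≈ 0.3525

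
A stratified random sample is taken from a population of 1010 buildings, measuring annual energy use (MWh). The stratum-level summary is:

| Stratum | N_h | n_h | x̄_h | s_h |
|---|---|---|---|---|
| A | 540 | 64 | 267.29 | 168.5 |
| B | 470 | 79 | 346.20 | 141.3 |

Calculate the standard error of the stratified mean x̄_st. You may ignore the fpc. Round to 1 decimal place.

SE(x̄_st) ≈ 13.5

V̂(x̄_st) = Σ W_h² s_h²/n_h, with W_h = N_h/N and N = 1010:
  stratum A: (540/1010)²·168.5²/64 = 126.813
  stratum B: (470/1010)²·141.3²/79 = 54.7281
V̂(x̄_st) = 181.541
SE(x̄_st) = √181.541 = 13.4737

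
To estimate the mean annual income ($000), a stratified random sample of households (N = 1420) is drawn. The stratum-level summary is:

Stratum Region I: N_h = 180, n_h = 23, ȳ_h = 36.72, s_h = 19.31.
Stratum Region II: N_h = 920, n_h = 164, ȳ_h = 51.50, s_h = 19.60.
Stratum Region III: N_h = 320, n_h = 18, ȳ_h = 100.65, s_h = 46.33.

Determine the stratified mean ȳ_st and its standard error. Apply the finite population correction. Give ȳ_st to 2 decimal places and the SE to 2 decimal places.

ȳ_st = Σ W_h ȳ_h = (180·36.72 + 920·51.50 + 320·100.65)/1420 = 60.70254
V̂(ȳ_st) = Σ W_h² (1 − n_h/N_h) s_h²/n_h, with W_h = N_h/N and N = 1420:
  stratum Region I: (180/1420)²·(1 − 23/180)·19.31²/23 = 0.227212
  stratum Region II: (920/1420)²·(1 − 164/920)·19.60²/164 = 0.807981
  stratum Region III: (320/1420)²·(1 − 18/320)·46.33²/18 = 5.71521
V̂(ȳ_st) = 6.75041
SE(ȳ_st) = √6.75041 = 2.59815

ȳ_st ≈ 60.70, SE ≈ 2.60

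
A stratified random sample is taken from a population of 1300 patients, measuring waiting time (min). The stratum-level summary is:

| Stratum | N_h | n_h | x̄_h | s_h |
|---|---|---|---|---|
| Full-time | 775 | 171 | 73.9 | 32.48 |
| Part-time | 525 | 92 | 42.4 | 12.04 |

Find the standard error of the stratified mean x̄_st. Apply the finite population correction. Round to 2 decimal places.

SE(x̄_st) ≈ 1.39

V̂(x̄_st) = Σ W_h² (1 − n_h/N_h) s_h²/n_h, with W_h = N_h/N and N = 1300:
  stratum Full-time: (775/1300)²·(1 − 171/775)·32.48²/171 = 1.70879
  stratum Part-time: (525/1300)²·(1 − 92/525)·12.04²/92 = 0.211946
V̂(x̄_st) = 1.92073
SE(x̄_st) = √1.92073 = 1.38591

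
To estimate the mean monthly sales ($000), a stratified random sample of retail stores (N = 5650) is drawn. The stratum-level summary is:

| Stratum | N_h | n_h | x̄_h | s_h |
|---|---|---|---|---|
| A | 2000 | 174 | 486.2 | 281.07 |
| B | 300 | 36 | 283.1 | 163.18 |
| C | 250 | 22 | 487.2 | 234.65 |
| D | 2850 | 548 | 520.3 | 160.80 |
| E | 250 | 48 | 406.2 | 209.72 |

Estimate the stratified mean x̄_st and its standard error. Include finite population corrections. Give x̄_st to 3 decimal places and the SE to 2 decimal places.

x̄_st ≈ 489.121, SE ≈ 8.33

x̄_st = Σ W_h x̄_h = (2000·486.2 + 300·283.1 + 250·487.2 + 2850·520.3 + 250·406.2)/5650 = 489.12124
V̂(x̄_st) = Σ W_h² (1 − n_h/N_h) s_h²/n_h, with W_h = N_h/N and N = 5650:
  stratum A: (2000/5650)²·(1 − 174/2000)·281.07²/174 = 51.9414
  stratum B: (300/5650)²·(1 − 36/300)·163.18²/36 = 1.8351
  stratum C: (250/5650)²·(1 − 22/250)·234.65²/22 = 4.46886
  stratum D: (2850/5650)²·(1 − 548/2850)·160.80²/548 = 9.69717
  stratum E: (250/5650)²·(1 − 48/250)·209.72²/48 = 1.44955
V̂(x̄_st) = 69.3921
SE(x̄_st) = √69.3921 = 8.33019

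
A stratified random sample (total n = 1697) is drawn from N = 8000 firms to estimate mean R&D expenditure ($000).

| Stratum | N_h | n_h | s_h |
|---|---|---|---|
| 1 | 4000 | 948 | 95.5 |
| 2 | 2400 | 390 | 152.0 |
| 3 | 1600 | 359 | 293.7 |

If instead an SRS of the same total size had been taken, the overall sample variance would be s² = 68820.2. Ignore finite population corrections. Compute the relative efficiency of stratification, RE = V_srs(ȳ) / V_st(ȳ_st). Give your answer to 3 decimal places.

V̂(ȳ_st) = Σ W_h² s_h²/n_h, with W_h = N_h/N and N = 8000:
  stratum 1: (4000/8000)²·95.5²/948 = 2.40513
  stratum 2: (2400/8000)²·152.0²/390 = 5.33169
  stratum 3: (1600/8000)²·293.7²/359 = 9.61111
V_st = 17.3479
V_srs = s²/n = 68820.2/1697 = 40.554
Relative efficiency = V_srs / V_st = 40.554/17.3479 = 2.3377

RE ≈ 2.338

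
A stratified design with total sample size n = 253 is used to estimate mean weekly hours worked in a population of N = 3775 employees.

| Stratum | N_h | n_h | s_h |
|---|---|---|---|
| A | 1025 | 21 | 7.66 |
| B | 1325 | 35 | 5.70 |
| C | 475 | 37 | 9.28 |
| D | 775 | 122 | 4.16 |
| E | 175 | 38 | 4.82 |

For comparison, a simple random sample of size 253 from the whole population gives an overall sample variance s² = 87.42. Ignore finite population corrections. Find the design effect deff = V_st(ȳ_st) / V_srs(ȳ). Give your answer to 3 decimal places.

deff ≈ 1.055

V̂(ȳ_st) = Σ W_h² s_h²/n_h, with W_h = N_h/N and N = 3775:
  stratum A: (1025/3775)²·7.66²/21 = 0.205993
  stratum B: (1325/3775)²·5.70²/35 = 0.114361
  stratum C: (475/3775)²·9.28²/37 = 0.0368509
  stratum D: (775/3775)²·4.16²/122 = 0.00597856
  stratum E: (175/3775)²·4.82²/38 = 0.00131387
V_st = 0.364498
V_srs = s²/n = 87.42/253 = 0.345534
deff = V_st / V_srs = 0.364498/0.345534 = 1.0549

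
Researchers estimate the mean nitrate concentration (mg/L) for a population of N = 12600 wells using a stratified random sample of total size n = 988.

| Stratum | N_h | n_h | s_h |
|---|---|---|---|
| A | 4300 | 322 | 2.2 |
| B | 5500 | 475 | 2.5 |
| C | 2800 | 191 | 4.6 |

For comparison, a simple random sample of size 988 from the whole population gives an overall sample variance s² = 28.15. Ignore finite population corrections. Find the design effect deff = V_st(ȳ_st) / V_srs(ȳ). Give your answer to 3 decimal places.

deff ≈ 0.341

V̂(ȳ_st) = Σ W_h² s_h²/n_h, with W_h = N_h/N and N = 12600:
  stratum A: (4300/12600)²·2.2²/322 = 0.00175059
  stratum B: (5500/12600)²·2.5²/475 = 0.00250709
  stratum C: (2800/12600)²·4.6²/191 = 0.00547088
V_st = 0.00972857
V_srs = s²/n = 28.15/988 = 0.0284919
deff = V_st / V_srs = 0.00972857/0.0284919 = 0.3415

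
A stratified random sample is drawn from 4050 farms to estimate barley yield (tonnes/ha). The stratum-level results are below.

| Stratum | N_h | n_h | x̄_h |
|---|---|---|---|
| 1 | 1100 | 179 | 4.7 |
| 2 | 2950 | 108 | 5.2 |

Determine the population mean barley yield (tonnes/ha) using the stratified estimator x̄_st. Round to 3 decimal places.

x̄_st ≈ 5.064

N = Σ N_h = 4050. Stratum weights W_h = N_h/N.
x̄_st = (1100·4.7 + 2950·5.2) / 4050 = 5.06420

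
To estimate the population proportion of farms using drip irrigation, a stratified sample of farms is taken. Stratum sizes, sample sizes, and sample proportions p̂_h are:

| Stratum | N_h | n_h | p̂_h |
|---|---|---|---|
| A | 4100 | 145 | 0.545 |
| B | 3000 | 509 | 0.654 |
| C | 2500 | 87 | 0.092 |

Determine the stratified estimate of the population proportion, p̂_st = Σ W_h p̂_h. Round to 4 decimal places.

N = 9600; stratum weights W_h = N_h/N.
p̂_st = Σ W_h p̂_h = (4100·0.545 + 3000·0.654 + 2500·0.092)/9600 = 0.46109

p̂_st ≈ 0.4611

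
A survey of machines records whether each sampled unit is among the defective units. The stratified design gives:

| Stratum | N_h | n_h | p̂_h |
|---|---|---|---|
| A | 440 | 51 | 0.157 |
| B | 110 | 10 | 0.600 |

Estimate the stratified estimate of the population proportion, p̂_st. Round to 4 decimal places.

p̂_st ≈ 0.2456

N = 550; stratum weights W_h = N_h/N.
p̂_st = Σ W_h p̂_h = (440·0.157 + 110·0.600)/550 = 0.24560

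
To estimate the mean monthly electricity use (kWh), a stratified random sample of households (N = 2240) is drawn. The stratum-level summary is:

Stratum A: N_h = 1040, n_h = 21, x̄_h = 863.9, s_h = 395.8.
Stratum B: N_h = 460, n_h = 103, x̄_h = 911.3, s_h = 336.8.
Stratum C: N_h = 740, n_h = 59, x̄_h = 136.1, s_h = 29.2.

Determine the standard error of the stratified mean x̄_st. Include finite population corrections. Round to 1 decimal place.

SE(x̄_st) ≈ 40.2

V̂(x̄_st) = Σ W_h² (1 − n_h/N_h) s_h²/n_h, with W_h = N_h/N and N = 2240:
  stratum A: (1040/2240)²·(1 − 21/1040)·395.8²/21 = 1575.59
  stratum B: (460/2240)²·(1 − 103/460)·336.8²/103 = 36.0443
  stratum C: (740/2240)²·(1 − 59/740)·29.2²/59 = 1.45143
V̂(x̄_st) = 1613.09
SE(x̄_st) = √1613.09 = 40.1633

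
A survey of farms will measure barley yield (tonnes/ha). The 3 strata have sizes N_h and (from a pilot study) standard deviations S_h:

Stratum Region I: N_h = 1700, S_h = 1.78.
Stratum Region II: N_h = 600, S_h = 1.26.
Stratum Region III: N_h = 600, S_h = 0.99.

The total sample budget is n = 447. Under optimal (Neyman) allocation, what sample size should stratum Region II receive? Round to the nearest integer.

Neyman allocation: n_h = n · N_h S_h / Σ N_i S_i, with n = 447.
  stratum Region I: N_h·S_h = 1700·1.78 = 3026.00
  stratum Region II: N_h·S_h = 600·1.26 = 756.00
  stratum Region III: N_h·S_h = 600·0.99 = 594.00
Σ N_h S_h = 4376.00
n for stratum Region II = 447·756.00/4376.00 = 77.224 → 77

77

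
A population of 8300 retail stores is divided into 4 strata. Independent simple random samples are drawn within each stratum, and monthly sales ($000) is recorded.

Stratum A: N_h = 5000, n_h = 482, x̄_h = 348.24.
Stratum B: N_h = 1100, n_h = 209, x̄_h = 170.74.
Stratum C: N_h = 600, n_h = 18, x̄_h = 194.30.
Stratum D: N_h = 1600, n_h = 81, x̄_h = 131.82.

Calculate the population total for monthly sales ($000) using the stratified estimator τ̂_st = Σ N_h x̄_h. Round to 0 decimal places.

τ̂_st = Σ N_h x̄_h = 5000·348.24 + 1100·170.74 + 600·194.30 + 1600·131.82 = 2256506

τ̂_st ≈ 2256506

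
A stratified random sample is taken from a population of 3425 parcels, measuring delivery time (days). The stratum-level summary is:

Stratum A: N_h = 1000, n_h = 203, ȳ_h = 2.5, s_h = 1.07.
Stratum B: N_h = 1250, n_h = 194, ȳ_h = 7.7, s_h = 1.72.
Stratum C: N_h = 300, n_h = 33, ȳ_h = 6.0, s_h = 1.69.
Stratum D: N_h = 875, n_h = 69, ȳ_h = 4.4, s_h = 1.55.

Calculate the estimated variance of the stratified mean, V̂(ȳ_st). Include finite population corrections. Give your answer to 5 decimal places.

V̂(ȳ_st) = Σ W_h² (1 − n_h/N_h) s_h²/n_h, with W_h = N_h/N and N = 3425:
  stratum A: (1000/3425)²·(1 − 203/1000)·1.07²/203 = 0.000383185
  stratum B: (1250/3425)²·(1 − 194/1250)·1.72²/194 = 0.00171596
  stratum C: (300/3425)²·(1 − 33/300)·1.69²/33 = 0.000590977
  stratum D: (875/3425)²·(1 − 69/875)·1.55²/69 = 0.00209332
V̂(ȳ_st) = 0.00478345

V̂(ȳ_st) ≈ 0.00478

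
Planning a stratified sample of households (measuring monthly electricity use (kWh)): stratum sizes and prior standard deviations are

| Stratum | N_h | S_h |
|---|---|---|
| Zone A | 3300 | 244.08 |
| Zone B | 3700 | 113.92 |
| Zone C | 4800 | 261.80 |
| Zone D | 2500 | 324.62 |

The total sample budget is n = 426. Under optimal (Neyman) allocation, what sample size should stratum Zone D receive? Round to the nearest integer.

Neyman allocation: n_h = n · N_h S_h / Σ N_i S_i, with n = 426.
  stratum Zone A: N_h·S_h = 3300·244.08 = 805464.00
  stratum Zone B: N_h·S_h = 3700·113.92 = 421504.00
  stratum Zone C: N_h·S_h = 4800·261.80 = 1256640.00
  stratum Zone D: N_h·S_h = 2500·324.62 = 811550.00
Σ N_h S_h = 3295158.00
n for stratum Zone D = 426·811550.00/3295158.00 = 104.918 → 105

105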